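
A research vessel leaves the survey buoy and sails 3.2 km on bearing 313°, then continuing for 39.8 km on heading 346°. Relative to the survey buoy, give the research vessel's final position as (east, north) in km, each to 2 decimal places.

Leg 1 (313°, 3.2 km): east 3.2 sin 313° = -2.34, north 3.2 cos 313° = 2.18
Leg 2 (346°, 39.8 km): east 39.8 sin 346° = -9.63, north 39.8 cos 346° = 38.62
Summing: -11.97 km east, 40.80 km north → (-11.97, 40.80).

(-11.97, 40.80)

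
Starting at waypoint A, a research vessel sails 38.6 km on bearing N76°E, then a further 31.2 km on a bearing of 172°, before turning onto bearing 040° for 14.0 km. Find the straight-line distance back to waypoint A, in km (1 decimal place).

Leg 1 (N76°E, 38.6 km): east 38.6 sin 76° = 37.45, north 38.6 cos 76° = 9.34
Leg 2 (172°, 31.2 km): east 31.2 sin 172° = 4.34, north 31.2 cos 172° = -30.90
Leg 3 (040°, 14.0 km): east 14.0 sin 40° = 9.00, north 14.0 cos 40° = 10.72
Net: 50.79 east, -10.83 north. Distance = √((50.79)² + (-10.83)²) = 51.937 km.

51.9 km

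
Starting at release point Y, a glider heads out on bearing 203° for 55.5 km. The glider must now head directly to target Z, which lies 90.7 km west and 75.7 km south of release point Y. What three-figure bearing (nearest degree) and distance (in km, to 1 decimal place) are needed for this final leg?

Leg 1 (203°, 55.5 km): east 55.5 sin 203° = -21.69, north 55.5 cos 203° = -51.09
Current position: (-21.69, -51.09). Target: (-90.7, -75.7). Remaining: Δeast = -69.01, Δnorth = -24.61.
Bearing = atan2(-69.01, -24.61) mod 360° = 250.37°; distance = √((-69.01)² + (-24.61)²) = 73.272 km.

250°, 73.3 km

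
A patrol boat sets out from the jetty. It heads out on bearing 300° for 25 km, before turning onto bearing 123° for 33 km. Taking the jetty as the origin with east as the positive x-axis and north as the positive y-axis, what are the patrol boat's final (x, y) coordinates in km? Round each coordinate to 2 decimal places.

Leg 1 (300°, 25 km): east 25 sin 300° = -21.65, north 25 cos 300° = 12.50
Leg 2 (123°, 33 km): east 33 sin 123° = 27.68, north 33 cos 123° = -17.97
Summing: 6.03 km east, -5.47 km north → (6.03, -5.47).

(6.03, -5.47)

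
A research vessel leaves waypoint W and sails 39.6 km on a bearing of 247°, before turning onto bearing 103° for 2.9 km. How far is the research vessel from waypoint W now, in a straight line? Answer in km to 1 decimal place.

37.3 km

Leg 1 (247°, 39.6 km): east 39.6 sin 247° = -36.45, north 39.6 cos 247° = -15.47
Leg 2 (103°, 2.9 km): east 2.9 sin 103° = 2.83, north 2.9 cos 103° = -0.65
Net: -33.63 east, -16.13 north. Distance = √((-33.63)² + (-16.13)²) = 37.293 km.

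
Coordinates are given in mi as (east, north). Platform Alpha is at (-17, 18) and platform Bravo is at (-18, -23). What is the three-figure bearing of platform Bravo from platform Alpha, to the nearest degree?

Δeast = -18 − -17 = -1.00; Δnorth = -23 − 18 = -41.00.
Bearing = atan2(Δeast, Δnorth) mod 360° = 181.40° ≈ 181°.

181°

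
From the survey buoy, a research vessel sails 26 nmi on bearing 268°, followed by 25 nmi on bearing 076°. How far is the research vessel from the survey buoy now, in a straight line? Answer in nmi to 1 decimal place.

5.4 nmi

Leg 1 (268°, 26 nmi): east 26 sin 268° = -25.98, north 26 cos 268° = -0.91
Leg 2 (076°, 25 nmi): east 25 sin 76° = 24.26, north 25 cos 76° = 6.05
Net: -1.73 east, 5.14 north. Distance = √((-1.73)² + (5.14)²) = 5.423 nmi.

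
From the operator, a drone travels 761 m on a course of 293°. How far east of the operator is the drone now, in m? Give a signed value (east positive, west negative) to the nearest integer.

-701 m

Leg 1 (293°, 761 m): east 761 sin 293° = -700.50, north 761 cos 293° = 297.35
Net east component: -700.50 m.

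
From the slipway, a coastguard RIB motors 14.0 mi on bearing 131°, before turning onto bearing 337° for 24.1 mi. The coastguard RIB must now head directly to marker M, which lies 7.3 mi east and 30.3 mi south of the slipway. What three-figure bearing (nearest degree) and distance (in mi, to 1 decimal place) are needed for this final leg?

172°, 43.7 mi

Leg 1 (131°, 14.0 mi): east 14.0 sin 131° = 10.57, north 14.0 cos 131° = -9.18
Leg 2 (337°, 24.1 mi): east 24.1 sin 337° = -9.42, north 24.1 cos 337° = 22.18
Current position: (1.15, 13.00). Target: (7.3, -30.3). Remaining: Δeast = 6.15, Δnorth = -43.30.
Bearing = atan2(6.15, -43.30) mod 360° = 171.92°; distance = √((6.15)² + (-43.30)²) = 43.734 mi.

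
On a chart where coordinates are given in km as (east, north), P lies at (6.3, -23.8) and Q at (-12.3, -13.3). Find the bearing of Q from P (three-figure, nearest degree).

Δeast = -12.3 − 6.3 = -18.60; Δnorth = -13.3 − -23.8 = 10.50.
Bearing = atan2(Δeast, Δnorth) mod 360° = 299.45° ≈ 299°.

299°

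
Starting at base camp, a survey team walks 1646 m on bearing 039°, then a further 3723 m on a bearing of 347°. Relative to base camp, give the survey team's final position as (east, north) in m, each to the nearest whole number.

(198, 4907)

Leg 1 (039°, 1646 m): east 1646 sin 39° = 1035.86, north 1646 cos 39° = 1279.18
Leg 2 (347°, 3723 m): east 3723 sin 347° = -837.49, north 3723 cos 347° = 3627.58
Summing: 198.37 m east, 4906.76 m north → (198, 4907).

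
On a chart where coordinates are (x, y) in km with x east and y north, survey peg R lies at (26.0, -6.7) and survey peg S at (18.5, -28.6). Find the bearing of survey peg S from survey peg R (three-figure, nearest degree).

199°

Δeast = 18.5 − 26.0 = -7.50; Δnorth = -28.6 − -6.7 = -21.90.
Bearing = atan2(Δeast, Δnorth) mod 360° = 198.90° ≈ 199°.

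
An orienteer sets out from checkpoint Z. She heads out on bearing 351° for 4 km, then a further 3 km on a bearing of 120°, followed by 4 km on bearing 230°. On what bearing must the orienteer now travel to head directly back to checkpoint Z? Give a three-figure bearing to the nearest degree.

084°

Leg 1 (351°, 4 km): east 4 sin 351° = -0.63, north 4 cos 351° = 3.95
Leg 2 (120°, 3 km): east 3 sin 120° = 2.60, north 3 cos 120° = -1.50
Leg 3 (230°, 4 km): east 4 sin 230° = -3.06, north 4 cos 230° = -2.57
Net displacement: -1.09 east, -0.12 north. Direction back to start is (1.09, 0.12): bearing = atan2(1.09, 0.12) mod 360° = 83.71° ≈ 084°.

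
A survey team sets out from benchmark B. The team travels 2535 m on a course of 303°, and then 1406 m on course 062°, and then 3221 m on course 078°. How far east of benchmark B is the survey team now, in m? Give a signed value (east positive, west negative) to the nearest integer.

Leg 1 (303°, 2535 m): east 2535 sin 303° = -2126.03, north 2535 cos 303° = 1380.66
Leg 2 (062°, 1406 m): east 1406 sin 62° = 1241.42, north 1406 cos 62° = 660.08
Leg 3 (078°, 3221 m): east 3221 sin 78° = 3150.61, north 3221 cos 78° = 669.68
Net east component: 2266.01 m.

2266 m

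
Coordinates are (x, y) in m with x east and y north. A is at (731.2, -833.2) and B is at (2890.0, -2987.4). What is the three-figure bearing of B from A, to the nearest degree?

135°

Δeast = 2890.0 − 731.2 = 2158.80; Δnorth = -2987.4 − -833.2 = -2154.20.
Bearing = atan2(Δeast, Δnorth) mod 360° = 134.94° ≈ 135°.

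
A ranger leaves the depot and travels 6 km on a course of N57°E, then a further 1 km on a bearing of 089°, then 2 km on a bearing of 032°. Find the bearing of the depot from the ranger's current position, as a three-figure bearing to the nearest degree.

235°

Leg 1 (N57°E, 6 km): east 6 sin 57° = 5.03, north 6 cos 57° = 3.27
Leg 2 (089°, 1 km): east 1 sin 89° = 1.00, north 1 cos 89° = 0.02
Leg 3 (032°, 2 km): east 2 sin 32° = 1.06, north 2 cos 32° = 1.70
Net displacement: 7.09 east, 4.98 north. Direction back to start is (-7.09, -4.98): bearing = atan2(-7.09, -4.98) mod 360° = 234.91° ≈ 235°.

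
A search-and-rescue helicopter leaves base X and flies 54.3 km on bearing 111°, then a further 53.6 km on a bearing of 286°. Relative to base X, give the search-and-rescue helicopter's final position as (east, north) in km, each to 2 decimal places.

(-0.83, -4.69)

Leg 1 (111°, 54.3 km): east 54.3 sin 111° = 50.69, north 54.3 cos 111° = -19.46
Leg 2 (286°, 53.6 km): east 53.6 sin 286° = -51.52, north 53.6 cos 286° = 14.77
Summing: -0.83 km east, -4.69 km north → (-0.83, -4.69).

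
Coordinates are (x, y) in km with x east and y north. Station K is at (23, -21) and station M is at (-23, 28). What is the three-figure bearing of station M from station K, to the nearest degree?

317°

Δeast = -23 − 23 = -46.00; Δnorth = 28 − -21 = 49.00.
Bearing = atan2(Δeast, Δnorth) mod 360° = 316.81° ≈ 317°.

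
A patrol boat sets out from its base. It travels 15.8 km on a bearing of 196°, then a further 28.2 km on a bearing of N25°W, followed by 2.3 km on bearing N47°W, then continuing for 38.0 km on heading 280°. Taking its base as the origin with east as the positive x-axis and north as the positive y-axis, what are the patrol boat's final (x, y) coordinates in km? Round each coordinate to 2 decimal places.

Leg 1 (196°, 15.8 km): east 15.8 sin 196° = -4.36, north 15.8 cos 196° = -15.19
Leg 2 (N25°W, 28.2 km): east 28.2 sin 335° = -11.92, north 28.2 cos 335° = 25.56
Leg 3 (N47°W, 2.3 km): east 2.3 sin 313° = -1.68, north 2.3 cos 313° = 1.57
Leg 4 (280°, 38.0 km): east 38.0 sin 280° = -37.42, north 38.0 cos 280° = 6.60
Summing: -55.38 km east, 18.54 km north → (-55.38, 18.54).

(-55.38, 18.54)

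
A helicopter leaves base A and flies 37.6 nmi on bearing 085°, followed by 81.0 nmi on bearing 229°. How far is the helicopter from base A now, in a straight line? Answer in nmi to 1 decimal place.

55.2 nmi

Leg 1 (085°, 37.6 nmi): east 37.6 sin 85° = 37.46, north 37.6 cos 85° = 3.28
Leg 2 (229°, 81.0 nmi): east 81.0 sin 229° = -61.13, north 81.0 cos 229° = -53.14
Net: -23.67 east, -49.86 north. Distance = √((-23.67)² + (-49.86)²) = 55.199 nmi.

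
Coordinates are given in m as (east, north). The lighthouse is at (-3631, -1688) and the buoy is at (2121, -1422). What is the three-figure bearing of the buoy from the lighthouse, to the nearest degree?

087°

Δeast = 2121 − -3631 = 5752.00; Δnorth = -1422 − -1688 = 266.00.
Bearing = atan2(Δeast, Δnorth) mod 360° = 87.35° ≈ 087°.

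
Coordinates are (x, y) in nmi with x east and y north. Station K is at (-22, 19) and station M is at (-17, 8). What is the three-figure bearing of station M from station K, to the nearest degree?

Δeast = -17 − -22 = 5.00; Δnorth = 8 − 19 = -11.00.
Bearing = atan2(Δeast, Δnorth) mod 360° = 155.56° ≈ 156°.

156°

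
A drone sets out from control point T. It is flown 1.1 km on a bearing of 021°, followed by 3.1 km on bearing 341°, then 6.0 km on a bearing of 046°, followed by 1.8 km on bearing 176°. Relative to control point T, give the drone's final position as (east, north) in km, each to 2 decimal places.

Leg 1 (021°, 1.1 km): east 1.1 sin 21° = 0.39, north 1.1 cos 21° = 1.03
Leg 2 (341°, 3.1 km): east 3.1 sin 341° = -1.01, north 3.1 cos 341° = 2.93
Leg 3 (046°, 6.0 km): east 6.0 sin 46° = 4.32, north 6.0 cos 46° = 4.17
Leg 4 (176°, 1.8 km): east 1.8 sin 176° = 0.13, north 1.8 cos 176° = -1.80
Summing: 3.83 km east, 6.33 km north → (3.83, 6.33).

(3.83, 6.33)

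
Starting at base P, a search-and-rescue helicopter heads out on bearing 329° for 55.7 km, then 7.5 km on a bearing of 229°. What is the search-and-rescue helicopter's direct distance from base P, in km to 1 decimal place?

Leg 1 (329°, 55.7 km): east 55.7 sin 329° = -28.69, north 55.7 cos 329° = 47.74
Leg 2 (229°, 7.5 km): east 7.5 sin 229° = -5.66, north 7.5 cos 229° = -4.92
Net: -34.35 east, 42.82 north. Distance = √((-34.35)² + (42.82)²) = 54.897 km.

54.9 km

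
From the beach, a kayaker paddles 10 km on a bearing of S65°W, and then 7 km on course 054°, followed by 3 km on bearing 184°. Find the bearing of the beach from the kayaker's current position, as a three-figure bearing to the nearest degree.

Leg 1 (S65°W, 10 km): east 10 sin 245° = -9.06, north 10 cos 245° = -4.23
Leg 2 (054°, 7 km): east 7 sin 54° = 5.66, north 7 cos 54° = 4.11
Leg 3 (184°, 3 km): east 3 sin 184° = -0.21, north 3 cos 184° = -2.99
Net displacement: -3.61 east, -3.10 north. Direction back to start is (3.61, 3.10): bearing = atan2(3.61, 3.10) mod 360° = 49.30° ≈ 049°.

049°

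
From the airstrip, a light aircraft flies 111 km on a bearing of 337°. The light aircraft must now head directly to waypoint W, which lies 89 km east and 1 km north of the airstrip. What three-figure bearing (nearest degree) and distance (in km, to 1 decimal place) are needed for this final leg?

Leg 1 (337°, 111 km): east 111 sin 337° = -43.37, north 111 cos 337° = 102.18
Current position: (-43.37, 102.18). Target: (89, 1). Remaining: Δeast = 132.37, Δnorth = -101.18.
Bearing = atan2(132.37, -101.18) mod 360° = 127.39°; distance = √((132.37)² + (-101.18)²) = 166.609 km.

127°, 166.6 km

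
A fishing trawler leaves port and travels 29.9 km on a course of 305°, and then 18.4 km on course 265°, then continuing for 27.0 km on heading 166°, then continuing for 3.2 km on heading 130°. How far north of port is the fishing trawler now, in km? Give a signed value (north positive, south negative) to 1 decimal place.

-12.7 km

Leg 1 (305°, 29.9 km): east 29.9 sin 305° = -24.49, north 29.9 cos 305° = 17.15
Leg 2 (265°, 18.4 km): east 18.4 sin 265° = -18.33, north 18.4 cos 265° = -1.60
Leg 3 (166°, 27.0 km): east 27.0 sin 166° = 6.53, north 27.0 cos 166° = -26.20
Leg 4 (130°, 3.2 km): east 3.2 sin 130° = 2.45, north 3.2 cos 130° = -2.06
Net north component: -12.71 km.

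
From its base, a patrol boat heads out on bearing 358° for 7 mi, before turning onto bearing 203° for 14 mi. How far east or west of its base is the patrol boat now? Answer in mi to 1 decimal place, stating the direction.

Leg 1 (358°, 7 mi): east 7 sin 358° = -0.24, north 7 cos 358° = 7.00
Leg 2 (203°, 14 mi): east 14 sin 203° = -5.47, north 14 cos 203° = -12.89
Net east component: -5.71 mi.

5.7 mi west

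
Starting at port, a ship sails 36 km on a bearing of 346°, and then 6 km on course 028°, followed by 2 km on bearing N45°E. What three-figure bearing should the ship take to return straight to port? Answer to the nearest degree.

Leg 1 (346°, 36 km): east 36 sin 346° = -8.71, north 36 cos 346° = 34.93
Leg 2 (028°, 6 km): east 6 sin 28° = 2.82, north 6 cos 28° = 5.30
Leg 3 (N45°E, 2 km): east 2 sin 45° = 1.41, north 2 cos 45° = 1.41
Net displacement: -4.48 east, 41.64 north. Direction back to start is (4.48, -41.64): bearing = atan2(4.48, -41.64) mod 360° = 173.86° ≈ 174°.

174°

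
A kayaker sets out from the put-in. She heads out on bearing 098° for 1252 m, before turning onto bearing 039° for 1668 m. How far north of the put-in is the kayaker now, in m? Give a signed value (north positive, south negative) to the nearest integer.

Leg 1 (098°, 1252 m): east 1252 sin 98° = 1239.82, north 1252 cos 98° = -174.24
Leg 2 (039°, 1668 m): east 1668 sin 39° = 1049.71, north 1668 cos 39° = 1296.28
Net north component: 1122.03 m.

1122 m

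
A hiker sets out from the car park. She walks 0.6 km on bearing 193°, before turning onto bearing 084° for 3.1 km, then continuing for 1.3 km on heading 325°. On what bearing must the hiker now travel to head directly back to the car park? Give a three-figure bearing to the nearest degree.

Leg 1 (193°, 0.6 km): east 0.6 sin 193° = -0.13, north 0.6 cos 193° = -0.58
Leg 2 (084°, 3.1 km): east 3.1 sin 84° = 3.08, north 3.1 cos 84° = 0.32
Leg 3 (325°, 1.3 km): east 1.3 sin 325° = -0.75, north 1.3 cos 325° = 1.06
Net displacement: 2.20 east, 0.80 north. Direction back to start is (-2.20, -0.80): bearing = atan2(-2.20, -0.80) mod 360° = 249.94° ≈ 250°.

250°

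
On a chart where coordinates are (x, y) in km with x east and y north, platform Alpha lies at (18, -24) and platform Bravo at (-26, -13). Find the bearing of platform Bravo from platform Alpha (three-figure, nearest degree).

284°

Δeast = -26 − 18 = -44.00; Δnorth = -13 − -24 = 11.00.
Bearing = atan2(Δeast, Δnorth) mod 360° = 284.04° ≈ 284°.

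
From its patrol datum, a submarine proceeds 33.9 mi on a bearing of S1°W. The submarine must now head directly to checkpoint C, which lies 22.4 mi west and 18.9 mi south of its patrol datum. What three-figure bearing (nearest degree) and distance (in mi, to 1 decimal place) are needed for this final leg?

Leg 1 (S1°W, 33.9 mi): east 33.9 sin 181° = -0.59, north 33.9 cos 181° = -33.89
Current position: (-0.59, -33.89). Target: (-22.4, -18.9). Remaining: Δeast = -21.81, Δnorth = 14.99.
Bearing = atan2(-21.81, 14.99) mod 360° = 304.51°; distance = √((-21.81)² + (14.99)²) = 26.466 mi.

305°, 26.5 mi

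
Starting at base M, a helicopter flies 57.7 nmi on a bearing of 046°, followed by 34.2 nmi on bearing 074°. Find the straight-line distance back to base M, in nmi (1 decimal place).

89.4 nmi

Leg 1 (046°, 57.7 nmi): east 57.7 sin 46° = 41.51, north 57.7 cos 46° = 40.08
Leg 2 (074°, 34.2 nmi): east 34.2 sin 74° = 32.88, north 34.2 cos 74° = 9.43
Net: 74.38 east, 49.51 north. Distance = √((74.38)² + (49.51)²) = 89.351 nmi.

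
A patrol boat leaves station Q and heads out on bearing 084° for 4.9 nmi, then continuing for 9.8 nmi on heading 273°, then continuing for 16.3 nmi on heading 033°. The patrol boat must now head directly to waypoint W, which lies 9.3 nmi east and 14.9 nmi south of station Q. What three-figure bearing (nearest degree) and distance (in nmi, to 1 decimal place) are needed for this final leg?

170°, 30.1 nmi

Leg 1 (084°, 4.9 nmi): east 4.9 sin 84° = 4.87, north 4.9 cos 84° = 0.51
Leg 2 (273°, 9.8 nmi): east 9.8 sin 273° = -9.79, north 9.8 cos 273° = 0.51
Leg 3 (033°, 16.3 nmi): east 16.3 sin 33° = 8.88, north 16.3 cos 33° = 13.67
Current position: (3.96, 14.70). Target: (9.3, -14.9). Remaining: Δeast = 5.34, Δnorth = -29.60.
Bearing = atan2(5.34, -29.60) mod 360° = 169.78°; distance = √((5.34)² + (-29.60)²) = 30.073 nmi.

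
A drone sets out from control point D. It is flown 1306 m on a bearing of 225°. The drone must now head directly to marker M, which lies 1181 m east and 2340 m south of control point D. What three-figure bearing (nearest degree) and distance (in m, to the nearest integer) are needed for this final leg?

124°, 2537 m

Leg 1 (225°, 1306 m): east 1306 sin 225° = -923.48, north 1306 cos 225° = -923.48
Current position: (-923.48, -923.48). Target: (1181, -2340). Remaining: Δeast = 2104.48, Δnorth = -1416.52.
Bearing = atan2(2104.48, -1416.52) mod 360° = 123.94°; distance = √((2104.48)² + (-1416.52)²) = 2536.803 m.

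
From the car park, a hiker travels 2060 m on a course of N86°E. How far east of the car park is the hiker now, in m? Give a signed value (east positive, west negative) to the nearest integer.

2055 m

Leg 1 (N86°E, 2060 m): east 2060 sin 86° = 2054.98, north 2060 cos 86° = 143.70
Net east component: 2054.98 m.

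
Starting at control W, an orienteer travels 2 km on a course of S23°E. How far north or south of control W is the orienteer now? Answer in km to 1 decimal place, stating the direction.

1.8 km south

Leg 1 (S23°E, 2 km): east 2 sin 157° = 0.78, north 2 cos 157° = -1.84
Net north component: -1.84 km.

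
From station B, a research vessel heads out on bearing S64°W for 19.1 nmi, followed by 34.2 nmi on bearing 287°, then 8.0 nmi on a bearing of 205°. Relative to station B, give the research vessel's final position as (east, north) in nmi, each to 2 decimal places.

Leg 1 (S64°W, 19.1 nmi): east 19.1 sin 244° = -17.17, north 19.1 cos 244° = -8.37
Leg 2 (287°, 34.2 nmi): east 34.2 sin 287° = -32.71, north 34.2 cos 287° = 10.00
Leg 3 (205°, 8.0 nmi): east 8.0 sin 205° = -3.38, north 8.0 cos 205° = -7.25
Summing: -53.25 nmi east, -5.62 nmi north → (-53.25, -5.62).

(-53.25, -5.62)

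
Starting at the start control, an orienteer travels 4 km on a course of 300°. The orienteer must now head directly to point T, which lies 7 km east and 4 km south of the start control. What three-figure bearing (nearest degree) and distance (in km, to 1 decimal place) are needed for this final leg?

Leg 1 (300°, 4 km): east 4 sin 300° = -3.46, north 4 cos 300° = 2.00
Current position: (-3.46, 2.00). Target: (7, -4). Remaining: Δeast = 10.46, Δnorth = -6.00.
Bearing = atan2(10.46, -6.00) mod 360° = 119.83°; distance = √((10.46)² + (-6.00)²) = 12.062 km.

120°, 12.1 km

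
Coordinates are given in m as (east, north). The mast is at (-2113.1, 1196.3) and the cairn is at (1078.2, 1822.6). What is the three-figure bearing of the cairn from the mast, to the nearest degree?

079°

Δeast = 1078.2 − -2113.1 = 3191.30; Δnorth = 1822.6 − 1196.3 = 626.30.
Bearing = atan2(Δeast, Δnorth) mod 360° = 78.90° ≈ 079°.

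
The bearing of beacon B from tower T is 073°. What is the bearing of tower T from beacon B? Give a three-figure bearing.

253°

Back-bearing = 073° + 180° = 253°.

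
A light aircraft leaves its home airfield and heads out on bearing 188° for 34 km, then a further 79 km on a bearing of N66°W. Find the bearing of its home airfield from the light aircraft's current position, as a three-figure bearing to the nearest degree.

089°

Leg 1 (188°, 34 km): east 34 sin 188° = -4.73, north 34 cos 188° = -33.67
Leg 2 (N66°W, 79 km): east 79 sin 294° = -72.17, north 79 cos 294° = 32.13
Net displacement: -76.90 east, -1.54 north. Direction back to start is (76.90, 1.54): bearing = atan2(76.90, 1.54) mod 360° = 88.86° ≈ 089°.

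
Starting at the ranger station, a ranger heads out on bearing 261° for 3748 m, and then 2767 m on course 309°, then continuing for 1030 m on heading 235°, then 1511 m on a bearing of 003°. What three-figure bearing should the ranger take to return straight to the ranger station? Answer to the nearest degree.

Leg 1 (261°, 3748 m): east 3748 sin 261° = -3701.86, north 3748 cos 261° = -586.32
Leg 2 (309°, 2767 m): east 2767 sin 309° = -2150.36, north 2767 cos 309° = 1741.33
Leg 3 (235°, 1030 m): east 1030 sin 235° = -843.73, north 1030 cos 235° = -590.78
Leg 4 (003°, 1511 m): east 1511 sin 3° = 79.08, north 1511 cos 3° = 1508.93
Net displacement: -6616.87 east, 2073.16 north. Direction back to start is (6616.87, -2073.16): bearing = atan2(6616.87, -2073.16) mod 360° = 107.40° ≈ 107°.

107°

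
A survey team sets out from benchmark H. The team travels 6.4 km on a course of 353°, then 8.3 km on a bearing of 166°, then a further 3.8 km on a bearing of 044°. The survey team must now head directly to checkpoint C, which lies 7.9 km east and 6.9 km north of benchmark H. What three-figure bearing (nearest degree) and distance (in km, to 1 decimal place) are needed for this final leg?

034°, 7.1 km

Leg 1 (353°, 6.4 km): east 6.4 sin 353° = -0.78, north 6.4 cos 353° = 6.35
Leg 2 (166°, 8.3 km): east 8.3 sin 166° = 2.01, north 8.3 cos 166° = -8.05
Leg 3 (044°, 3.8 km): east 3.8 sin 44° = 2.64, north 3.8 cos 44° = 2.73
Current position: (3.87, 1.03). Target: (7.9, 6.9). Remaining: Δeast = 4.03, Δnorth = 5.87.
Bearing = atan2(4.03, 5.87) mod 360° = 34.50°; distance = √((4.03)² + (5.87)²) = 7.120 km.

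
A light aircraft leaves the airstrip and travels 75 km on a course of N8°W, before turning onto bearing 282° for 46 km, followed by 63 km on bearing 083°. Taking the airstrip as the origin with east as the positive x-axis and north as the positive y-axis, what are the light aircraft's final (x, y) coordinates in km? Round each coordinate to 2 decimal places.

(7.10, 91.51)

Leg 1 (N8°W, 75 km): east 75 sin 352° = -10.44, north 75 cos 352° = 74.27
Leg 2 (282°, 46 km): east 46 sin 282° = -44.99, north 46 cos 282° = 9.56
Leg 3 (083°, 63 km): east 63 sin 83° = 62.53, north 63 cos 83° = 7.68
Summing: 7.10 km east, 91.51 km north → (7.10, 91.51).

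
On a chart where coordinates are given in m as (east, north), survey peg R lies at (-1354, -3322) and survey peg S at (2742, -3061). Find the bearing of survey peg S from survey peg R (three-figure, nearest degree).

086°

Δeast = 2742 − -1354 = 4096.00; Δnorth = -3061 − -3322 = 261.00.
Bearing = atan2(Δeast, Δnorth) mod 360° = 86.35° ≈ 086°.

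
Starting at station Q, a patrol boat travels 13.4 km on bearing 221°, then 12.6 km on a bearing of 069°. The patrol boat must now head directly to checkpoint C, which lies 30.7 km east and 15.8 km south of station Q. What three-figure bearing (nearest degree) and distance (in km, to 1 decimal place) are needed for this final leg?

Leg 1 (221°, 13.4 km): east 13.4 sin 221° = -8.79, north 13.4 cos 221° = -10.11
Leg 2 (069°, 12.6 km): east 12.6 sin 69° = 11.76, north 12.6 cos 69° = 4.52
Current position: (2.97, -5.60). Target: (30.7, -15.8). Remaining: Δeast = 27.73, Δnorth = -10.20.
Bearing = atan2(27.73, -10.20) mod 360° = 110.20°; distance = √((27.73)² + (-10.20)²) = 29.545 km.

110°, 29.5 km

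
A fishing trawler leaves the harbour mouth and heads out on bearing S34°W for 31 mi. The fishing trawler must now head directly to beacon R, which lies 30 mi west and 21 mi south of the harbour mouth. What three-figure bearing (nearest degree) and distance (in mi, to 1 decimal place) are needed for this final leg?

Leg 1 (S34°W, 31 mi): east 31 sin 214° = -17.33, north 31 cos 214° = -25.70
Current position: (-17.33, -25.70). Target: (-30, -21). Remaining: Δeast = -12.67, Δnorth = 4.70.
Bearing = atan2(-12.67, 4.70) mod 360° = 290.36°; distance = √((-12.67)² + (4.70)²) = 13.509 mi.

290°, 13.5 mi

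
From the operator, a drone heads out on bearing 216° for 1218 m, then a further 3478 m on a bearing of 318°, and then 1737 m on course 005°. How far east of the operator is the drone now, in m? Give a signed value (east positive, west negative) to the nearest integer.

Leg 1 (216°, 1218 m): east 1218 sin 216° = -715.92, north 1218 cos 216° = -985.38
Leg 2 (318°, 3478 m): east 3478 sin 318° = -2327.24, north 3478 cos 318° = 2584.66
Leg 3 (005°, 1737 m): east 1737 sin 5° = 151.39, north 1737 cos 5° = 1730.39
Net east component: -2891.77 m.

-2892 m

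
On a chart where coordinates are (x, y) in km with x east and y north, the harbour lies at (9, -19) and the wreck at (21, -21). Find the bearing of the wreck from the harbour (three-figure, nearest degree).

099°

Δeast = 21 − 9 = 12.00; Δnorth = -21 − -19 = -2.00.
Bearing = atan2(Δeast, Δnorth) mod 360° = 99.46° ≈ 099°.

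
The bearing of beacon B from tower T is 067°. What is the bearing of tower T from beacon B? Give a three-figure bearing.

Back-bearing = 067° + 180° = 247°.

247°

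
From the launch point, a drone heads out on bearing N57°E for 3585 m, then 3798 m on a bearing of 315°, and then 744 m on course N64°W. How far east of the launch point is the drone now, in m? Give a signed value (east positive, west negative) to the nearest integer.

Leg 1 (N57°E, 3585 m): east 3585 sin 57° = 3006.63, north 3585 cos 57° = 1952.53
Leg 2 (315°, 3798 m): east 3798 sin 315° = -2685.59, north 3798 cos 315° = 2685.59
Leg 3 (N64°W, 744 m): east 744 sin 296° = -668.70, north 744 cos 296° = 326.15
Net east component: -347.66 m.

-348 m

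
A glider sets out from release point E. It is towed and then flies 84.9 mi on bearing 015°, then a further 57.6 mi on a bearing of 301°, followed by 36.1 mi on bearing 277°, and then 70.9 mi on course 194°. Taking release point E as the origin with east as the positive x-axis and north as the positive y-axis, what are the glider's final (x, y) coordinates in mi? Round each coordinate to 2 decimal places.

(-80.38, 47.28)

Leg 1 (015°, 84.9 mi): east 84.9 sin 15° = 21.97, north 84.9 cos 15° = 82.01
Leg 2 (301°, 57.6 mi): east 57.6 sin 301° = -49.37, north 57.6 cos 301° = 29.67
Leg 3 (277°, 36.1 mi): east 36.1 sin 277° = -35.83, north 36.1 cos 277° = 4.40
Leg 4 (194°, 70.9 mi): east 70.9 sin 194° = -17.15, north 70.9 cos 194° = -68.79
Summing: -80.38 mi east, 47.28 mi north → (-80.38, 47.28).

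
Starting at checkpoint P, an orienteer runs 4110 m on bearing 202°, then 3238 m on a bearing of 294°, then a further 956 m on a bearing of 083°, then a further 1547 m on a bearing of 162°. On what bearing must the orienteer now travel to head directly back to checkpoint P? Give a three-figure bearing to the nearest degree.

039°

Leg 1 (202°, 4110 m): east 4110 sin 202° = -1539.63, north 4110 cos 202° = -3810.73
Leg 2 (294°, 3238 m): east 3238 sin 294° = -2958.06, north 3238 cos 294° = 1317.01
Leg 3 (083°, 956 m): east 956 sin 83° = 948.87, north 956 cos 83° = 116.51
Leg 4 (162°, 1547 m): east 1547 sin 162° = 478.05, north 1547 cos 162° = -1471.28
Net displacement: -3070.77 east, -3848.49 north. Direction back to start is (3070.77, 3848.49): bearing = atan2(3070.77, 3848.49) mod 360° = 38.59° ≈ 039°.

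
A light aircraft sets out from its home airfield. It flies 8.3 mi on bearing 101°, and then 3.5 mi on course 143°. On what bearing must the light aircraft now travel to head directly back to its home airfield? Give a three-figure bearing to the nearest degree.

Leg 1 (101°, 8.3 mi): east 8.3 sin 101° = 8.15, north 8.3 cos 101° = -1.58
Leg 2 (143°, 3.5 mi): east 3.5 sin 143° = 2.11, north 3.5 cos 143° = -2.80
Net displacement: 10.25 east, -4.38 north. Direction back to start is (-10.25, 4.38): bearing = atan2(-10.25, 4.38) mod 360° = 293.13° ≈ 293°.

293°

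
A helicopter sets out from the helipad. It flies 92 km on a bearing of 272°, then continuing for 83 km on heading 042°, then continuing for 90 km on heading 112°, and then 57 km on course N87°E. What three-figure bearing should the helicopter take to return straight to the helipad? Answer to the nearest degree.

252°

Leg 1 (272°, 92 km): east 92 sin 272° = -91.94, north 92 cos 272° = 3.21
Leg 2 (042°, 83 km): east 83 sin 42° = 55.54, north 83 cos 42° = 61.68
Leg 3 (112°, 90 km): east 90 sin 112° = 83.45, north 90 cos 112° = -33.71
Leg 4 (N87°E, 57 km): east 57 sin 87° = 56.92, north 57 cos 87° = 2.98
Net displacement: 103.96 east, 34.16 north. Direction back to start is (-103.96, -34.16): bearing = atan2(-103.96, -34.16) mod 360° = 251.81° ≈ 252°.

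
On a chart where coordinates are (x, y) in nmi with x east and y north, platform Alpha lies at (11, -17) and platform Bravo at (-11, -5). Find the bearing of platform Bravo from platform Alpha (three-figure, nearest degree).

Δeast = -11 − 11 = -22.00; Δnorth = -5 − -17 = 12.00.
Bearing = atan2(Δeast, Δnorth) mod 360° = 298.61° ≈ 299°.

299°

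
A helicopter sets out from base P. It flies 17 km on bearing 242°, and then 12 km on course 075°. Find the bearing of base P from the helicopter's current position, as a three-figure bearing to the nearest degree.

Leg 1 (242°, 17 km): east 17 sin 242° = -15.01, north 17 cos 242° = -7.98
Leg 2 (075°, 12 km): east 12 sin 75° = 11.59, north 12 cos 75° = 3.11
Net displacement: -3.42 east, -4.88 north. Direction back to start is (3.42, 4.88): bearing = atan2(3.42, 4.88) mod 360° = 35.04° ≈ 035°.

035°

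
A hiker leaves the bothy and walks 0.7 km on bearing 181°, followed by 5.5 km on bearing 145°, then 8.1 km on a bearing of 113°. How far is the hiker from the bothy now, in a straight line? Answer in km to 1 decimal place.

Leg 1 (181°, 0.7 km): east 0.7 sin 181° = -0.01, north 0.7 cos 181° = -0.70
Leg 2 (145°, 5.5 km): east 5.5 sin 145° = 3.15, north 5.5 cos 145° = -4.51
Leg 3 (113°, 8.1 km): east 8.1 sin 113° = 7.46, north 8.1 cos 113° = -3.16
Net: 10.60 east, -8.37 north. Distance = √((10.60)² + (-8.37)²) = 13.505 km.

13.5 km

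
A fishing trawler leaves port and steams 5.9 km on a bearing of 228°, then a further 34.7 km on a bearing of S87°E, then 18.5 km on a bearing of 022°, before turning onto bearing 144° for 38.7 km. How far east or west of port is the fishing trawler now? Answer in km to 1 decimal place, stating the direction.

Leg 1 (228°, 5.9 km): east 5.9 sin 228° = -4.38, north 5.9 cos 228° = -3.95
Leg 2 (S87°E, 34.7 km): east 34.7 sin 93° = 34.65, north 34.7 cos 93° = -1.82
Leg 3 (022°, 18.5 km): east 18.5 sin 22° = 6.93, north 18.5 cos 22° = 17.15
Leg 4 (144°, 38.7 km): east 38.7 sin 144° = 22.75, north 38.7 cos 144° = -31.31
Net east component: 59.95 km.

59.9 km east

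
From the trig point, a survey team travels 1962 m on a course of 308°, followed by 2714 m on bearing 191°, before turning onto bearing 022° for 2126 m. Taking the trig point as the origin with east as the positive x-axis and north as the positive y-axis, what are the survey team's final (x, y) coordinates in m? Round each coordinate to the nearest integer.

(-1268, 515)

Leg 1 (308°, 1962 m): east 1962 sin 308° = -1546.08, north 1962 cos 308° = 1207.93
Leg 2 (191°, 2714 m): east 2714 sin 191° = -517.86, north 2714 cos 191° = -2664.14
Leg 3 (022°, 2126 m): east 2126 sin 22° = 796.41, north 2126 cos 22° = 1971.19
Summing: -1267.52 m east, 514.98 m north → (-1268, 515).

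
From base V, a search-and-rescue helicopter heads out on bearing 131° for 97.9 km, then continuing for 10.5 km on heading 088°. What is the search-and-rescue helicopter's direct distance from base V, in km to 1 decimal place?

105.8 km

Leg 1 (131°, 97.9 km): east 97.9 sin 131° = 73.89, north 97.9 cos 131° = -64.23
Leg 2 (088°, 10.5 km): east 10.5 sin 88° = 10.49, north 10.5 cos 88° = 0.37
Net: 84.38 east, -63.86 north. Distance = √((84.38)² + (-63.86)²) = 105.822 km.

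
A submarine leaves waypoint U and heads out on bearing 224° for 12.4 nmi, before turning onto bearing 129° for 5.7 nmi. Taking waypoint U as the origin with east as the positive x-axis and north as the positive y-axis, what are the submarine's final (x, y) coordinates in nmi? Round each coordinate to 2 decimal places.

(-4.18, -12.51)

Leg 1 (224°, 12.4 nmi): east 12.4 sin 224° = -8.61, north 12.4 cos 224° = -8.92
Leg 2 (129°, 5.7 nmi): east 5.7 sin 129° = 4.43, north 5.7 cos 129° = -3.59
Summing: -4.18 nmi east, -12.51 nmi north → (-4.18, -12.51).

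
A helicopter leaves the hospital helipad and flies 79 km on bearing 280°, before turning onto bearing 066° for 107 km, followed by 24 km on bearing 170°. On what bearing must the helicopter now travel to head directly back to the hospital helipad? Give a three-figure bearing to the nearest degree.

216°

Leg 1 (280°, 79 km): east 79 sin 280° = -77.80, north 79 cos 280° = 13.72
Leg 2 (066°, 107 km): east 107 sin 66° = 97.75, north 107 cos 66° = 43.52
Leg 3 (170°, 24 km): east 24 sin 170° = 4.17, north 24 cos 170° = -23.64
Net displacement: 24.12 east, 33.60 north. Direction back to start is (-24.12, -33.60): bearing = atan2(-24.12, -33.60) mod 360° = 215.67° ≈ 216°.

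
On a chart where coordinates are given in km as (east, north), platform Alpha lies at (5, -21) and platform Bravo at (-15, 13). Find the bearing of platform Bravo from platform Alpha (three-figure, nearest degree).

330°

Δeast = -15 − 5 = -20.00; Δnorth = 13 − -21 = 34.00.
Bearing = atan2(Δeast, Δnorth) mod 360° = 329.53° ≈ 330°.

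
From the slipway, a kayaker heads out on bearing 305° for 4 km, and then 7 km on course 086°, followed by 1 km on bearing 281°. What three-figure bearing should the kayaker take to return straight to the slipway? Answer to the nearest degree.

Leg 1 (305°, 4 km): east 4 sin 305° = -3.28, north 4 cos 305° = 2.29
Leg 2 (086°, 7 km): east 7 sin 86° = 6.98, north 7 cos 86° = 0.49
Leg 3 (281°, 1 km): east 1 sin 281° = -0.98, north 1 cos 281° = 0.19
Net displacement: 2.72 east, 2.97 north. Direction back to start is (-2.72, -2.97): bearing = atan2(-2.72, -2.97) mod 360° = 222.50° ≈ 223°.

223°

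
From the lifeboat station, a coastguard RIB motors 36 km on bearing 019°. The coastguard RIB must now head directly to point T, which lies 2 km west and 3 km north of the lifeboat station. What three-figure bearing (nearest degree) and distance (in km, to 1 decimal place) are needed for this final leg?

204°, 33.9 km

Leg 1 (019°, 36 km): east 36 sin 19° = 11.72, north 36 cos 19° = 34.04
Current position: (11.72, 34.04). Target: (-2, 3). Remaining: Δeast = -13.72, Δnorth = -31.04.
Bearing = atan2(-13.72, -31.04) mod 360° = 203.85°; distance = √((-13.72)² + (-31.04)²) = 33.936 km.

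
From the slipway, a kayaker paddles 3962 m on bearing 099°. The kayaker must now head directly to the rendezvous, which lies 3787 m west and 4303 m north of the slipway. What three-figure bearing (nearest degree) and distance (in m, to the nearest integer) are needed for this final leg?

303°, 9139 m

Leg 1 (099°, 3962 m): east 3962 sin 99° = 3913.22, north 3962 cos 99° = -619.79
Current position: (3913.22, -619.79). Target: (-3787, 4303). Remaining: Δeast = -7700.22, Δnorth = 4922.79.
Bearing = atan2(-7700.22, 4922.79) mod 360° = 302.59°; distance = √((-7700.22)² + (4922.79)²) = 9139.327 m.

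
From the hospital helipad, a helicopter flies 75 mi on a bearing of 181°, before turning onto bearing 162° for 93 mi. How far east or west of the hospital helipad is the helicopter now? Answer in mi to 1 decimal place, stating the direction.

Leg 1 (181°, 75 mi): east 75 sin 181° = -1.31, north 75 cos 181° = -74.99
Leg 2 (162°, 93 mi): east 93 sin 162° = 28.74, north 93 cos 162° = -88.45
Net east component: 27.43 mi.

27.4 mi east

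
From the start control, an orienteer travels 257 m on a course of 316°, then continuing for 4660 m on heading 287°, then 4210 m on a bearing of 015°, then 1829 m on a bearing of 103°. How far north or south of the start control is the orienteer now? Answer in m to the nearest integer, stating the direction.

Leg 1 (316°, 257 m): east 257 sin 316° = -178.53, north 257 cos 316° = 184.87
Leg 2 (287°, 4660 m): east 4660 sin 287° = -4456.38, north 4660 cos 287° = 1362.45
Leg 3 (015°, 4210 m): east 4210 sin 15° = 1089.63, north 4210 cos 15° = 4066.55
Leg 4 (103°, 1829 m): east 1829 sin 103° = 1782.12, north 1829 cos 103° = -411.44
Net north component: 5202.43 m.

5202 m north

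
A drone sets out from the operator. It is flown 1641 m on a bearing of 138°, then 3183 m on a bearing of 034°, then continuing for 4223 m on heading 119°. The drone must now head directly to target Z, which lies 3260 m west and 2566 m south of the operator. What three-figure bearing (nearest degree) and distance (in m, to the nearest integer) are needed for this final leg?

Leg 1 (138°, 1641 m): east 1641 sin 138° = 1098.04, north 1641 cos 138° = -1219.50
Leg 2 (034°, 3183 m): east 3183 sin 34° = 1779.91, north 3183 cos 34° = 2638.83
Leg 3 (119°, 4223 m): east 4223 sin 119° = 3693.52, north 4223 cos 119° = -2047.35
Current position: (6571.47, -628.03). Target: (-3260, -2566). Remaining: Δeast = -9831.47, Δnorth = -1937.97.
Bearing = atan2(-9831.47, -1937.97) mod 360° = 258.85°; distance = √((-9831.47)² + (-1937.97)²) = 10020.659 m.

259°, 10021 m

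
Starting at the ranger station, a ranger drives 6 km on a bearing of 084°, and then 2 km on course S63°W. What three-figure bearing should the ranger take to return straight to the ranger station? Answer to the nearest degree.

Leg 1 (084°, 6 km): east 6 sin 84° = 5.97, north 6 cos 84° = 0.63
Leg 2 (S63°W, 2 km): east 2 sin 243° = -1.78, north 2 cos 243° = -0.91
Net displacement: 4.19 east, -0.28 north. Direction back to start is (-4.19, 0.28): bearing = atan2(-4.19, 0.28) mod 360° = 273.84° ≈ 274°.

274°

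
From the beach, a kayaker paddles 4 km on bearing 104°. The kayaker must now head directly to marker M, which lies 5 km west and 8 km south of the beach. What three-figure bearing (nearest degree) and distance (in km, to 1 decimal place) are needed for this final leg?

232°, 11.3 km

Leg 1 (104°, 4 km): east 4 sin 104° = 3.88, north 4 cos 104° = -0.97
Current position: (3.88, -0.97). Target: (-5, -8). Remaining: Δeast = -8.88, Δnorth = -7.03.
Bearing = atan2(-8.88, -7.03) mod 360° = 231.63°; distance = √((-8.88)² + (-7.03)²) = 11.328 km.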